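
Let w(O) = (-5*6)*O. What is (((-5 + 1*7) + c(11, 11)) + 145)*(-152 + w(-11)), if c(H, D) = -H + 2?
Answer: 24564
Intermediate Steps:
w(O) = -30*O
c(H, D) = 2 - H
(((-5 + 1*7) + c(11, 11)) + 145)*(-152 + w(-11)) = (((-5 + 1*7) + (2 - 1*11)) + 145)*(-152 - 30*(-11)) = (((-5 + 7) + (2 - 11)) + 145)*(-152 + 330) = ((2 - 9) + 145)*178 = (-7 + 145)*178 = 138*178 = 24564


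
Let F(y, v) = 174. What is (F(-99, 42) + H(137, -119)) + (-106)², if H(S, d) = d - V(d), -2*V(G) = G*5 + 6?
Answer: 21993/2 ≈ 10997.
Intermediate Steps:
V(G) = -3 - 5*G/2 (V(G) = -(G*5 + 6)/2 = -(5*G + 6)/2 = -(6 + 5*G)/2 = -3 - 5*G/2)
H(S, d) = 3 + 7*d/2 (H(S, d) = d - (-3 - 5*d/2) = d + (3 + 5*d/2) = 3 + 7*d/2)
(F(-99, 42) + H(137, -119)) + (-106)² = (174 + (3 + (7/2)*(-119))) + (-106)² = (174 + (3 - 833/2)) + 11236 = (174 - 827/2) + 11236 = -479/2 + 11236 = 21993/2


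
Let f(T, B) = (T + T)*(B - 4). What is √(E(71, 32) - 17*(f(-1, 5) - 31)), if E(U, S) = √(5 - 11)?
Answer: √(561 + I*√6) ≈ 23.685 + 0.05171*I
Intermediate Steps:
f(T, B) = 2*T*(-4 + B) (f(T, B) = (2*T)*(-4 + B) = 2*T*(-4 + B))
E(U, S) = I*√6 (E(U, S) = √(-6) = I*√6)
√(E(71, 32) - 17*(f(-1, 5) - 31)) = √(I*√6 - 17*(2*(-1)*(-4 + 5) - 31)) = √(I*√6 - 17*(2*(-1)*1 - 31)) = √(I*√6 - 17*(-2 - 31)) = √(I*√6 - 17*(-33)) = √(I*√6 + 561) = √(561 + I*√6)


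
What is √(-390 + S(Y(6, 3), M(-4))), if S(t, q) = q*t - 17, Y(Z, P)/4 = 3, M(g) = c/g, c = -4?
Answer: I*√395 ≈ 19.875*I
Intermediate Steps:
M(g) = -4/g
Y(Z, P) = 12 (Y(Z, P) = 4*3 = 12)
S(t, q) = -17 + q*t
√(-390 + S(Y(6, 3), M(-4))) = √(-390 + (-17 - 4/(-4)*12)) = √(-390 + (-17 - 4*(-¼)*12)) = √(-390 + (-17 + 1*12)) = √(-390 + (-17 + 12)) = √(-390 - 5) = √(-395) = I*√395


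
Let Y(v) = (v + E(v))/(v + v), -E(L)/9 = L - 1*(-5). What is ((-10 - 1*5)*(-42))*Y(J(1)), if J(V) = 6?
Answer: -9765/2 ≈ -4882.5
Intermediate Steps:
E(L) = -45 - 9*L (E(L) = -9*(L - 1*(-5)) = -9*(L + 5) = -9*(5 + L) = -45 - 9*L)
Y(v) = (-45 - 8*v)/(2*v) (Y(v) = (v + (-45 - 9*v))/(v + v) = (-45 - 8*v)/((2*v)) = (-45 - 8*v)*(1/(2*v)) = (-45 - 8*v)/(2*v))
((-10 - 1*5)*(-42))*Y(J(1)) = ((-10 - 1*5)*(-42))*(-4 - 45/2/6) = ((-10 - 5)*(-42))*(-4 - 45/2*⅙) = (-15*(-42))*(-4 - 15/4) = 630*(-31/4) = -9765/2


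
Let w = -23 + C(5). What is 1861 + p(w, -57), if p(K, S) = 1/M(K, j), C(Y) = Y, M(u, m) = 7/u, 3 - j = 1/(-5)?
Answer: 13009/7 ≈ 1858.4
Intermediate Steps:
j = 16/5 (j = 3 - 1/(-5) = 3 - 1*(-1/5) = 3 + 1/5 = 16/5 ≈ 3.2000)
w = -18 (w = -23 + 5 = -18)
p(K, S) = K/7 (p(K, S) = 1/(7/K) = K/7)
1861 + p(w, -57) = 1861 + (1/7)*(-18) = 1861 - 18/7 = 13009/7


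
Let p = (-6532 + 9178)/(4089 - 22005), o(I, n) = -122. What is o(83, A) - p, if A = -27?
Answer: -363851/2986 ≈ -121.85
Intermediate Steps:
p = -441/2986 (p = 2646/(-17916) = 2646*(-1/17916) = -441/2986 ≈ -0.14769)
o(83, A) - p = -122 - 1*(-441/2986) = -122 + 441/2986 = -363851/2986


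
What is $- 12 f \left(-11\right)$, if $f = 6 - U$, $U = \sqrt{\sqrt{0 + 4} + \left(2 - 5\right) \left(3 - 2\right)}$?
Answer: $792 - 132 i \approx 792.0 - 132.0 i$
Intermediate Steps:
$U = i$ ($U = \sqrt{\sqrt{4} - 3} = \sqrt{2 - 3} = \sqrt{-1} = i \approx 1.0 i$)
$f = 6 - i \approx 6.0 - 1.0 i$
$- 12 f \left(-11\right) = - 12 \left(6 - i\right) \left(-11\right) = \left(-72 + 12 i\right) \left(-11\right) = 792 - 132 i$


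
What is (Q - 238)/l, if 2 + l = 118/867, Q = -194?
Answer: 23409/101 ≈ 231.77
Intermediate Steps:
l = -1616/867 (l = -2 + 118/867 = -1616/867 ≈ -1.8639)
(Q - 238)/l = (-194 - 238)/(-1616/867) = -432*(-867/1616) = 23409/101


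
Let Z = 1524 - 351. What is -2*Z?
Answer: -2346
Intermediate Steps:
Z = 1173
-2*Z = -2*1173 = -2346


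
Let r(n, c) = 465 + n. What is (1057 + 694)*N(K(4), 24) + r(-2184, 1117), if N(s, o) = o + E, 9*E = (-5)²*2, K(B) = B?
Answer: 450295/9 ≈ 50033.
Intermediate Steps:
E = 50/9 (E = ((-5)²*2)/9 = (25*2)/9 = (⅑)*50 = 50/9 ≈ 5.5556)
N(s, o) = 50/9 + o (N(s, o) = o + 50/9 = 50/9 + o)
(1057 + 694)*N(K(4), 24) + r(-2184, 1117) = (1057 + 694)*(50/9 + 24) + (465 - 2184) = 1751*(266/9) - 1719 = 465766/9 - 1719 = 450295/9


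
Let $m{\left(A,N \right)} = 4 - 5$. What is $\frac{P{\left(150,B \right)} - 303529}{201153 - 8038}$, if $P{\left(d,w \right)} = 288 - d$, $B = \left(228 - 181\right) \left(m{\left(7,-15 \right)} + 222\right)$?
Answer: $- \frac{303391}{193115} \approx -1.571$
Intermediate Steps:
$m{\left(A,N \right)} = -1$ ($m{\left(A,N \right)} = 4 - 5 = -1$)
$B = 10387$ ($B = \left(228 - 181\right) \left(-1 + 222\right) = 47 \cdot 221 = 10387$)
$\frac{P{\left(150,B \right)} - 303529}{201153 - 8038} = \frac{\left(288 - 150\right) - 303529}{201153 - 8038} = \frac{\left(288 - 150\right) - 303529}{193115} = \left(138 - 303529\right) \frac{1}{193115} = \left(-303391\right) \frac{1}{193115} = - \frac{303391}{193115}$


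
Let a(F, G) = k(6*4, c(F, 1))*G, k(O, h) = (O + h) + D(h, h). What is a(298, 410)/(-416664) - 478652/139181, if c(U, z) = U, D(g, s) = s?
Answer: -29352108391/7248964023 ≈ -4.0491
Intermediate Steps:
k(O, h) = O + 2*h (k(O, h) = (O + h) + h = O + 2*h)
a(F, G) = G*(24 + 2*F) (a(F, G) = (6*4 + 2*F)*G = (24 + 2*F)*G = G*(24 + 2*F))
a(298, 410)/(-416664) - 478652/139181 = (2*410*(12 + 298))/(-416664) - 478652/139181 = (2*410*310)*(-1/416664) - 478652*1/139181 = 254200*(-1/416664) - 478652/139181 = -31775/52083 - 478652/139181 = -29352108391/7248964023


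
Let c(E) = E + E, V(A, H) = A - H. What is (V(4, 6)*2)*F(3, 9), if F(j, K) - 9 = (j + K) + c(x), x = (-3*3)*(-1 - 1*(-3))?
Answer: 60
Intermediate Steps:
x = -18 (x = -9*(-1 + 3) = -9*2 = -18)
c(E) = 2*E
F(j, K) = -27 + K + j (F(j, K) = 9 + ((j + K) + 2*(-18)) = 9 + ((K + j) - 36) = 9 + (-36 + K + j) = -27 + K + j)
(V(4, 6)*2)*F(3, 9) = ((4 - 1*6)*2)*(-27 + 9 + 3) = ((4 - 6)*2)*(-15) = -2*2*(-15) = -4*(-15) = 60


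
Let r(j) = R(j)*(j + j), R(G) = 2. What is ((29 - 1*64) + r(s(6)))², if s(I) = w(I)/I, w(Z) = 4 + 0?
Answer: 9409/9 ≈ 1045.4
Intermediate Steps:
w(Z) = 4
s(I) = 4/I
r(j) = 4*j (r(j) = 2*(j + j) = 2*(2*j) = 4*j)
((29 - 1*64) + r(s(6)))² = ((29 - 1*64) + 4*(4/6))² = ((29 - 64) + 4*(4*(⅙)))² = (-35 + 4*(⅔))² = (-35 + 8/3)² = (-97/3)² = 9409/9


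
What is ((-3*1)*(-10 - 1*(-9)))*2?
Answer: 6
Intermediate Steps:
((-3*1)*(-10 - 1*(-9)))*2 = -3*(-10 + 9)*2 = -3*(-1)*2 = 3*2 = 6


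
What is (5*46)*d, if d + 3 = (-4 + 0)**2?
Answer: 2990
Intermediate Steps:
d = 13 (d = -3 + (-4 + 0)**2 = -3 + (-4)**2 = -3 + 16 = 13)
(5*46)*d = (5*46)*13 = 230*13 = 2990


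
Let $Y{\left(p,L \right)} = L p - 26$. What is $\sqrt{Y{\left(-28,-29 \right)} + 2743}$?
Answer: $\sqrt{3529} \approx 59.405$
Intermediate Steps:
$Y{\left(p,L \right)} = -26 + L p$
$\sqrt{Y{\left(-28,-29 \right)} + 2743} = \sqrt{\left(-26 - -812\right) + 2743} = \sqrt{\left(-26 + 812\right) + 2743} = \sqrt{786 + 2743} = \sqrt{3529}$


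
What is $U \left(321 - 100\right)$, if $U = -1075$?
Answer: $-237575$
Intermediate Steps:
$U \left(321 - 100\right) = - 1075 \left(321 - 100\right) = \left(-1075\right) 221 = -237575$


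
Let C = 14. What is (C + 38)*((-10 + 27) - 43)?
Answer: -1352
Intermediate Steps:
(C + 38)*((-10 + 27) - 43) = (14 + 38)*((-10 + 27) - 43) = 52*(17 - 43) = 52*(-26) = -1352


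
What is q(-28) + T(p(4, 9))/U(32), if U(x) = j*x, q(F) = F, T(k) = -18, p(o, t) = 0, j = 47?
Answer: -21065/752 ≈ -28.012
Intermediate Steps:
U(x) = 47*x
q(-28) + T(p(4, 9))/U(32) = -28 - 18/(47*32) = -28 - 18/1504 = -28 - 18*1/1504 = -28 - 9/752 = -21065/752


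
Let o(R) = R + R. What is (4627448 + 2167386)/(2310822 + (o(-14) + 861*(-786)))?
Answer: 3397417/817024 ≈ 4.1583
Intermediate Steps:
o(R) = 2*R
(4627448 + 2167386)/(2310822 + (o(-14) + 861*(-786))) = (4627448 + 2167386)/(2310822 + (2*(-14) + 861*(-786))) = 6794834/(2310822 + (-28 - 676746)) = 6794834/(2310822 - 676774) = 6794834/1634048 = 6794834*(1/1634048) = 3397417/817024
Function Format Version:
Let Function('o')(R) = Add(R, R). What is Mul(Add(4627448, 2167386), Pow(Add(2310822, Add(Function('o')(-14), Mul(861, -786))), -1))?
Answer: Rational(3397417, 817024) ≈ 4.1583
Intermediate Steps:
Function('o')(R) = Mul(2, R)
Mul(Add(4627448, 2167386), Pow(Add(2310822, Add(Function('o')(-14), Mul(861, -786))), -1)) = Mul(Add(4627448, 2167386), Pow(Add(2310822, Add(Mul(2, -14), Mul(861, -786))), -1)) = Mul(6794834, Pow(Add(2310822, Add(-28, -676746)), -1)) = Mul(6794834, Pow(Add(2310822, -676774), -1)) = Mul(6794834, Pow(1634048, -1)) = Mul(6794834, Rational(1, 1634048)) = Rational(3397417, 817024)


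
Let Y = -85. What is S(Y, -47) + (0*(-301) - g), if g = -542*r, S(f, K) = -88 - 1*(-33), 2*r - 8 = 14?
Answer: 5907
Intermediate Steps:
r = 11 (r = 4 + (½)*14 = 4 + 7 = 11)
S(f, K) = -55 (S(f, K) = -88 + 33 = -55)
g = -5962 (g = -542*11 = -5962)
S(Y, -47) + (0*(-301) - g) = -55 + (0*(-301) - 1*(-5962)) = -55 + (0 + 5962) = -55 + 5962 = 5907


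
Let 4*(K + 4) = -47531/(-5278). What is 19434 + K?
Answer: 14146679/728 ≈ 19432.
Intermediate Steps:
K = -1273/728 (K = -4 + (-47531/(-5278))/4 = -4 + (-47531*(-1/5278))/4 = -4 + (1/4)*(1639/182) = -4 + 1639/728 = -1273/728 ≈ -1.7486)
19434 + K = 19434 - 1273/728 = 14146679/728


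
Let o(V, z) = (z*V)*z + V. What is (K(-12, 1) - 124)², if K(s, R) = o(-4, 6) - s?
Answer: 67600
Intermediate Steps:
o(V, z) = V + V*z² (o(V, z) = (V*z)*z + V = V*z² + V = V + V*z²)
K(s, R) = -148 - s (K(s, R) = -4*(1 + 6²) - s = -4*(1 + 36) - s = -4*37 - s = -148 - s)
(K(-12, 1) - 124)² = ((-148 - 1*(-12)) - 124)² = ((-148 + 12) - 124)² = (-136 - 124)² = (-260)² = 67600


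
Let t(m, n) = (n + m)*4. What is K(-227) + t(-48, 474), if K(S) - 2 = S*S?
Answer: 53235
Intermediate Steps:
t(m, n) = 4*m + 4*n (t(m, n) = (m + n)*4 = 4*m + 4*n)
K(S) = 2 + S² (K(S) = 2 + S*S = 2 + S²)
K(-227) + t(-48, 474) = (2 + (-227)²) + (4*(-48) + 4*474) = (2 + 51529) + (-192 + 1896) = 51531 + 1704 = 53235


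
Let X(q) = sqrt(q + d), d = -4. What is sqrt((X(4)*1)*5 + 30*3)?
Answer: 3*sqrt(10) ≈ 9.4868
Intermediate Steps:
X(q) = sqrt(-4 + q) (X(q) = sqrt(q - 4) = sqrt(-4 + q))
sqrt((X(4)*1)*5 + 30*3) = sqrt((sqrt(-4 + 4)*1)*5 + 30*3) = sqrt((sqrt(0)*1)*5 + 90) = sqrt((0*1)*5 + 90) = sqrt(0*5 + 90) = sqrt(0 + 90) = sqrt(90) = 3*sqrt(10)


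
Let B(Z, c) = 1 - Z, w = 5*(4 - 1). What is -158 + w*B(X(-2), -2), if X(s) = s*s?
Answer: -203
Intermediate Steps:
w = 15 (w = 5*3 = 15)
X(s) = s**2
-158 + w*B(X(-2), -2) = -158 + 15*(1 - 1*(-2)**2) = -158 + 15*(1 - 1*4) = -158 + 15*(1 - 4) = -158 + 15*(-3) = -158 - 45 = -203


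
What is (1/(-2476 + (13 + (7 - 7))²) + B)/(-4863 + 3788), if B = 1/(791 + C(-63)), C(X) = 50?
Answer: -1466/2085701025 ≈ -7.0288e-7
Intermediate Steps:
B = 1/841 (B = 1/(791 + 50) = 1/841 ≈ 0.0011891)
(1/(-2476 + (13 + (7 - 7))²) + B)/(-4863 + 3788) = (1/(-2476 + (13 + (7 - 7))²) + 1/841)/(-4863 + 3788) = (1/(-2476 + (13 + 0)²) + 1/841)/(-1075) = (1/(-2476 + 13²) + 1/841)*(-1/1075) = (1/(-2476 + 169) + 1/841)*(-1/1075) = (1/(-2307) + 1/841)*(-1/1075) = (-1/2307 + 1/841)*(-1/1075) = (1466/1940187)*(-1/1075) = -1466/2085701025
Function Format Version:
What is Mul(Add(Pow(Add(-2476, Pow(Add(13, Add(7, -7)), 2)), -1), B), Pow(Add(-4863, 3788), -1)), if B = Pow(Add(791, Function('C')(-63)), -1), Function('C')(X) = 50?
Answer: Rational(-1466, 2085701025) ≈ -7.0288e-7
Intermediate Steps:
B = Rational(1, 841) (B = Pow(Add(791, 50), -1) = Pow(841, -1) = Rational(1, 841) ≈ 0.0011891)
Mul(Add(Pow(Add(-2476, Pow(Add(13, Add(7, -7)), 2)), -1), B), Pow(Add(-4863, 3788), -1)) = Mul(Add(Pow(Add(-2476, Pow(Add(13, Add(7, -7)), 2)), -1), Rational(1, 841)), Pow(Add(-4863, 3788), -1)) = Mul(Add(Pow(Add(-2476, Pow(Add(13, 0), 2)), -1), Rational(1, 841)), Pow(-1075, -1)) = Mul(Add(Pow(Add(-2476, Pow(13, 2)), -1), Rational(1, 841)), Rational(-1, 1075)) = Mul(Add(Pow(Add(-2476, 169), -1), Rational(1, 841)), Rational(-1, 1075)) = Mul(Add(Pow(-2307, -1), Rational(1, 841)), Rational(-1, 1075)) = Mul(Add(Rational(-1, 2307), Rational(1, 841)), Rational(-1, 1075)) = Mul(Rational(1466, 1940187), Rational(-1, 1075)) = Rational(-1466, 2085701025)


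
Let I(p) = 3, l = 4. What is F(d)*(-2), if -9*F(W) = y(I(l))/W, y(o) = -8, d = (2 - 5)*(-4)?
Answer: -4/27 ≈ -0.14815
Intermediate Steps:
d = 12 (d = -3*(-4) = 12)
F(W) = 8/(9*W) (F(W) = -(-8)/(9*W) = 8/(9*W))
F(d)*(-2) = ((8/9)/12)*(-2) = ((8/9)*(1/12))*(-2) = (2/27)*(-2) = -4/27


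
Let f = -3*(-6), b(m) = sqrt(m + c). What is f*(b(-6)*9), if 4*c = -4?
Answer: 162*I*sqrt(7) ≈ 428.61*I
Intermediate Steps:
c = -1 (c = (1/4)*(-4) = -1)
b(m) = sqrt(-1 + m) (b(m) = sqrt(m - 1) = sqrt(-1 + m))
f = 18
f*(b(-6)*9) = 18*(sqrt(-1 - 6)*9) = 18*(sqrt(-7)*9) = 18*((I*sqrt(7))*9) = 18*(9*I*sqrt(7)) = 162*I*sqrt(7)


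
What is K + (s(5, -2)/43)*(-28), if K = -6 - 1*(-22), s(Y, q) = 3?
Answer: 604/43 ≈ 14.047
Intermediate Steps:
K = 16 (K = -6 + 22 = 16)
K + (s(5, -2)/43)*(-28) = 16 + (3/43)*(-28) = 16 - 84/43 = 604/43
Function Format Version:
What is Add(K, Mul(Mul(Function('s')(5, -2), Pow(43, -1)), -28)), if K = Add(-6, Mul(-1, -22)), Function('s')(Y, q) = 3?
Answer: Rational(604, 43) ≈ 14.047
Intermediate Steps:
K = 16 (K = Add(-6, 22) = 16)
Add(K, Mul(Mul(Function('s')(5, -2), Pow(43, -1)), -28)) = Add(16, Mul(Mul(3, Pow(43, -1)), -28)) = Add(16, Mul(Mul(3, Rational(1, 43)), -28)) = Add(16, Mul(Rational(3, 43), -28)) = Add(16, Rational(-84, 43)) = Rational(604, 43)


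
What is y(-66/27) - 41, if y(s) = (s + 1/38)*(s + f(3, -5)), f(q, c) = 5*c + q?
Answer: 27871/1539 ≈ 18.110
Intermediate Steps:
f(q, c) = q + 5*c
y(s) = (-22 + s)*(1/38 + s) (y(s) = (s + 1/38)*(s + (3 + 5*(-5))) = (s + 1/38)*(s + (3 - 25)) = (1/38 + s)*(s - 22) = (1/38 + s)*(-22 + s) = (-22 + s)*(1/38 + s))
y(-66/27) - 41 = (-11/19 + (-66/27)**2 - (-27555)/(19*27)) - 41 = (-11/19 + (-66*1/27)**2 - (-27555)/(19*27)) - 41 = (-11/19 + (-22/9)**2 - 835/38*(-22/9)) - 41 = (-11/19 + 484/81 + 9185/171) - 41 = 90970/1539 - 41 = 27871/1539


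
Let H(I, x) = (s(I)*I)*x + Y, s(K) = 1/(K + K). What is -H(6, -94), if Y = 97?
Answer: -50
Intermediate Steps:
s(K) = 1/(2*K)
H(I, x) = 97 + x/2 (H(I, x) = ((1/(2*I))*I)*x + 97 = x/2 + 97 = 97 + x/2)
-H(6, -94) = -(97 + (1/2)*(-94)) = -(97 - 47) = -1*50 = -50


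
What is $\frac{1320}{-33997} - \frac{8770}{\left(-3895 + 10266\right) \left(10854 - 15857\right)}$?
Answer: $- \frac{41775675470}{1083624219661} \approx -0.038552$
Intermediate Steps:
$\frac{1320}{-33997} - \frac{8770}{\left(-3895 + 10266\right) \left(10854 - 15857\right)} = 1320 \left(- \frac{1}{33997}\right) - \frac{8770}{6371 \left(-5003\right)} = - \frac{1320}{33997} - \frac{8770}{-31874113} = - \frac{1320}{33997} - - \frac{8770}{31874113} = - \frac{1320}{33997} + \frac{8770}{31874113} = - \frac{41775675470}{1083624219661}$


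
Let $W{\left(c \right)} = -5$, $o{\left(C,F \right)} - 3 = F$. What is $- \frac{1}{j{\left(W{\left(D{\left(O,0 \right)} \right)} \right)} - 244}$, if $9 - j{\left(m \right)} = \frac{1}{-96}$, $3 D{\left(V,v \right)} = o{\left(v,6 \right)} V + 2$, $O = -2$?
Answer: $\frac{96}{22559} \approx 0.0042555$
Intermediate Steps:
$o{\left(C,F \right)} = 3 + F$
$D{\left(V,v \right)} = \frac{2}{3} + 3 V$ ($D{\left(V,v \right)} = \frac{\left(3 + 6\right) V + 2}{3} = \frac{9 V + 2}{3} = \frac{2 + 9 V}{3} = \frac{2}{3} + 3 V$)
$j{\left(m \right)} = \frac{865}{96}$ ($j{\left(m \right)} = 9 - \frac{1}{-96} = 9 - - \frac{1}{96} = 9 + \frac{1}{96} = \frac{865}{96}$)
$- \frac{1}{j{\left(W{\left(D{\left(O,0 \right)} \right)} \right)} - 244} = - \frac{1}{\frac{865}{96} - 244} = - \frac{1}{- \frac{22559}{96}} = \left(-1\right) \left(- \frac{96}{22559}\right) = \frac{96}{22559}$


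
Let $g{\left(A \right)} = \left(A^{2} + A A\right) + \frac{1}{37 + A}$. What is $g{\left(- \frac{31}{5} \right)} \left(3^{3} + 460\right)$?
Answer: $\frac{144207031}{3850} \approx 37456.0$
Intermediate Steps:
$g{\left(A \right)} = \frac{1}{37 + A} + 2 A^{2}$ ($g{\left(A \right)} = \left(A^{2} + A^{2}\right) + \frac{1}{37 + A} = 2 A^{2} + \frac{1}{37 + A} = \frac{1}{37 + A} + 2 A^{2}$)
$g{\left(- \frac{31}{5} \right)} \left(3^{3} + 460\right) = \frac{1 + 2 \left(- \frac{31}{5}\right)^{3} + 74 \left(- \frac{31}{5}\right)^{2}}{37 - \frac{31}{5}} \left(3^{3} + 460\right) = \frac{1 + 2 \left(\left(-31\right) \frac{1}{5}\right)^{3} + 74 \left(\left(-31\right) \frac{1}{5}\right)^{2}}{37 - \frac{31}{5}} \left(27 + 460\right) = \frac{1 + 2 \left(- \frac{31}{5}\right)^{3} + 74 \left(- \frac{31}{5}\right)^{2}}{37 - \frac{31}{5}} \cdot 487 = \frac{1 + 2 \left(- \frac{29791}{125}\right) + 74 \cdot \frac{961}{25}}{\frac{154}{5}} \cdot 487 = \frac{5 \left(1 - \frac{59582}{125} + \frac{71114}{25}\right)}{154} \cdot 487 = \frac{5}{154} \cdot \frac{296113}{125} \cdot 487 = \frac{296113}{3850} \cdot 487 = \frac{144207031}{3850}$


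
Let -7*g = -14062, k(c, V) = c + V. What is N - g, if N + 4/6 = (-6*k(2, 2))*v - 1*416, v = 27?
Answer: -64544/21 ≈ -3073.5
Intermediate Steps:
k(c, V) = V + c
g = 14062/7 (g = -⅐*(-14062) = 14062/7 ≈ 2008.9)
N = -3194/3 (N = -⅔ + (-6*(2 + 2)*27 - 1*416) = -⅔ + (-6*4*27 - 416) = -⅔ + (-24*27 - 416) = -⅔ + (-648 - 416) = -⅔ - 1064 = -3194/3 ≈ -1064.7)
N - g = -3194/3 - 1*14062/7 = -3194/3 - 14062/7 = -64544/21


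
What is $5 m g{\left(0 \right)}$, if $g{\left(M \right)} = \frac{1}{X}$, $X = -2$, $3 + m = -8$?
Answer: $\frac{55}{2} \approx 27.5$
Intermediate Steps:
$m = -11$ ($m = -3 - 8 = -11$)
$g{\left(M \right)} = - \frac{1}{2}$ ($g{\left(M \right)} = \frac{1}{-2} = - \frac{1}{2}$)
$5 m g{\left(0 \right)} = 5 \left(-11\right) \left(- \frac{1}{2}\right) = \left(-55\right) \left(- \frac{1}{2}\right) = \frac{55}{2}$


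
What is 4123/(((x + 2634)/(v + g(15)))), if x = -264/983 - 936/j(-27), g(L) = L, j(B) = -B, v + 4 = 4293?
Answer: 26165580504/3832321 ≈ 6827.6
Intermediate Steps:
v = 4289 (v = -4 + 4293 = 4289)
x = -103024/2949 (x = -264/983 - 936/((-1*(-27))) = -264*1/983 - 936/27 = -264/983 - 936*1/27 = -264/983 - 104/3 = -103024/2949 ≈ -34.935)
4123/(((x + 2634)/(v + g(15)))) = 4123/(((-103024/2949 + 2634)/(4289 + 15))) = 4123/(((7664642/2949)/4304)) = 4123/(((7664642/2949)*(1/4304))) = 4123/(3832321/6346248) = 4123*(6346248/3832321) = 26165580504/3832321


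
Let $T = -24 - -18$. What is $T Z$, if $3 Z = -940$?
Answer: $1880$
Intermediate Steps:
$Z = - \frac{940}{3}$ ($Z = \frac{1}{3} \left(-940\right) = - \frac{940}{3} \approx -313.33$)
$T = -6$ ($T = -24 + 18 = -6$)
$T Z = \left(-6\right) \left(- \frac{940}{3}\right) = 1880$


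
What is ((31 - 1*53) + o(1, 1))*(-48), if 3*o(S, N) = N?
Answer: 1040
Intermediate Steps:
o(S, N) = N/3
((31 - 1*53) + o(1, 1))*(-48) = ((31 - 1*53) + (1/3)*1)*(-48) = ((31 - 53) + 1/3)*(-48) = (-22 + 1/3)*(-48) = -65/3*(-48) = 1040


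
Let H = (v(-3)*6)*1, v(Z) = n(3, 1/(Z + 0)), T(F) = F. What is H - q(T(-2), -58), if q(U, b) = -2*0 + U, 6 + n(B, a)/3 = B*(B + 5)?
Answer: 326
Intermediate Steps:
n(B, a) = -18 + 3*B*(5 + B) (n(B, a) = -18 + 3*(B*(B + 5)) = -18 + 3*(B*(5 + B)) = -18 + 3*B*(5 + B))
v(Z) = 54 (v(Z) = -18 + 3*3² + 15*3 = -18 + 3*9 + 45 = -18 + 27 + 45 = 54)
q(U, b) = U (q(U, b) = 0 + U = U)
H = 324 (H = (54*6)*1 = 324*1 = 324)
H - q(T(-2), -58) = 324 - 1*(-2) = 324 + 2 = 326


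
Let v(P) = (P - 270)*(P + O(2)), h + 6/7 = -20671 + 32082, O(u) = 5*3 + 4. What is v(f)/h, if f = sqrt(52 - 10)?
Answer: -672/1507 - 1757*sqrt(42)/79871 ≈ -0.58848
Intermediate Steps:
O(u) = 19 (O(u) = 15 + 4 = 19)
f = sqrt(42) ≈ 6.4807
h = 79871/7 (h = -6/7 + (-20671 + 32082) = -6/7 + 11411 = 79871/7 ≈ 11410.)
v(P) = (-270 + P)*(19 + P) (v(P) = (P - 270)*(P + 19) = (-270 + P)*(19 + P))
v(f)/h = (-5130 + (sqrt(42))**2 - 251*sqrt(42))/(79871/7) = (-5130 + 42 - 251*sqrt(42))*(7/79871) = (-5088 - 251*sqrt(42))*(7/79871) = -672/1507 - 1757*sqrt(42)/79871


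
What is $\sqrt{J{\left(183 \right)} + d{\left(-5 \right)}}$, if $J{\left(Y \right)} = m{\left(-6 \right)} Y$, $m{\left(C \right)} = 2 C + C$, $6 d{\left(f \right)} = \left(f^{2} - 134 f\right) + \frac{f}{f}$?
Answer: $i \sqrt{3178} \approx 56.374 i$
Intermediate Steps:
$d{\left(f \right)} = \frac{1}{6} - \frac{67 f}{3} + \frac{f^{2}}{6}$ ($d{\left(f \right)} = \frac{\left(f^{2} - 134 f\right) + \frac{f}{f}}{6} = \frac{\left(f^{2} - 134 f\right) + 1}{6} = \frac{1 + f^{2} - 134 f}{6} = \frac{1}{6} - \frac{67 f}{3} + \frac{f^{2}}{6}$)
$m{\left(C \right)} = 3 C$
$J{\left(Y \right)} = - 18 Y$ ($J{\left(Y \right)} = 3 \left(-6\right) Y = - 18 Y$)
$\sqrt{J{\left(183 \right)} + d{\left(-5 \right)}} = \sqrt{\left(-18\right) 183 + \left(\frac{1}{6} - - \frac{335}{3} + \frac{\left(-5\right)^{2}}{6}\right)} = \sqrt{-3294 + \left(\frac{1}{6} + \frac{335}{3} + \frac{1}{6} \cdot 25\right)} = \sqrt{-3294 + \left(\frac{1}{6} + \frac{335}{3} + \frac{25}{6}\right)} = \sqrt{-3294 + 116} = \sqrt{-3178} = i \sqrt{3178}$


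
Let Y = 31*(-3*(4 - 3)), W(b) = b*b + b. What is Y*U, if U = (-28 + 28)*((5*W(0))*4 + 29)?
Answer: 0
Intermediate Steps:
W(b) = b + b² (W(b) = b² + b = b + b²)
Y = -93 (Y = 31*(-3*1) = 31*(-3) = -93)
U = 0 (U = (-28 + 28)*((5*(0*(1 + 0)))*4 + 29) = 0*((5*(0*1))*4 + 29) = 0*((5*0)*4 + 29) = 0*(0*4 + 29) = 0*(0 + 29) = 0*29 = 0)
Y*U = -93*0 = 0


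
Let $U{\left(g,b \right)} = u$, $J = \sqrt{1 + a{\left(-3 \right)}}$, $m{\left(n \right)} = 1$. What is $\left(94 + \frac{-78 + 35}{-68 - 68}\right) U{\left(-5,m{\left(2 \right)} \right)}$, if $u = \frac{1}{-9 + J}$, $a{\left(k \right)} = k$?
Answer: $- \frac{115443}{11288} - \frac{12827 i \sqrt{2}}{11288} \approx -10.227 - 1.607 i$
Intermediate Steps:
$J = i \sqrt{2}$ ($J = \sqrt{1 - 3} = \sqrt{-2} = i \sqrt{2} \approx 1.4142 i$)
$u = \frac{1}{-9 + i \sqrt{2}} \approx -0.10843 - 0.017039 i$
$U{\left(g,b \right)} = - \frac{9}{83} - \frac{i \sqrt{2}}{83}$
$\left(94 + \frac{-78 + 35}{-68 - 68}\right) U{\left(-5,m{\left(2 \right)} \right)} = \left(94 + \frac{-78 + 35}{-68 - 68}\right) \left(- \frac{9}{83} - \frac{i \sqrt{2}}{83}\right) = \left(94 - \frac{43}{-136}\right) \left(- \frac{9}{83} - \frac{i \sqrt{2}}{83}\right) = \left(94 - - \frac{43}{136}\right) \left(- \frac{9}{83} - \frac{i \sqrt{2}}{83}\right) = \left(94 + \frac{43}{136}\right) \left(- \frac{9}{83} - \frac{i \sqrt{2}}{83}\right) = \frac{12827 \left(- \frac{9}{83} - \frac{i \sqrt{2}}{83}\right)}{136} = - \frac{115443}{11288} - \frac{12827 i \sqrt{2}}{11288}$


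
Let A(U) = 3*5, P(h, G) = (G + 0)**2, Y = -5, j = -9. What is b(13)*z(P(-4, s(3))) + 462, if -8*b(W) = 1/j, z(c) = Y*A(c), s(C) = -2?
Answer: 11063/24 ≈ 460.96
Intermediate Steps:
P(h, G) = G**2
A(U) = 15
z(c) = -75 (z(c) = -5*15 = -75)
b(W) = 1/72 (b(W) = -1/8/(-9) = -1/8*(-1/9) = 1/72)
b(13)*z(P(-4, s(3))) + 462 = (1/72)*(-75) + 462 = -25/24 + 462 = 11063/24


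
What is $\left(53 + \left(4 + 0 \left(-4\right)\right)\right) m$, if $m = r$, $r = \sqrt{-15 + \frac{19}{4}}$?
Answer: $\frac{57 i \sqrt{41}}{2} \approx 182.49 i$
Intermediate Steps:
$r = \frac{i \sqrt{41}}{2}$ ($r = \sqrt{-15 + 19 \cdot \frac{1}{4}} = \sqrt{-15 + \frac{19}{4}} = \sqrt{- \frac{41}{4}} = \frac{i \sqrt{41}}{2} \approx 3.2016 i$)
$m = \frac{i \sqrt{41}}{2} \approx 3.2016 i$
$\left(53 + \left(4 + 0 \left(-4\right)\right)\right) m = \left(53 + \left(4 + 0 \left(-4\right)\right)\right) \frac{i \sqrt{41}}{2} = \left(53 + \left(4 + 0\right)\right) \frac{i \sqrt{41}}{2} = \left(53 + 4\right) \frac{i \sqrt{41}}{2} = 57 \frac{i \sqrt{41}}{2} = \frac{57 i \sqrt{41}}{2}$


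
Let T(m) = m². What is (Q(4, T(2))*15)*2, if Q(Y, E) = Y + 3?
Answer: 210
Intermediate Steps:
Q(Y, E) = 3 + Y
(Q(4, T(2))*15)*2 = ((3 + 4)*15)*2 = (7*15)*2 = 105*2 = 210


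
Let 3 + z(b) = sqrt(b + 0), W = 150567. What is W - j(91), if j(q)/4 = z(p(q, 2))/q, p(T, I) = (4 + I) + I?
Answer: 13701609/91 - 8*sqrt(2)/91 ≈ 1.5057e+5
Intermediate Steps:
p(T, I) = 4 + 2*I
z(b) = -3 + sqrt(b) (z(b) = -3 + sqrt(b + 0) = -3 + sqrt(b))
j(q) = 4*(-3 + 2*sqrt(2))/q (j(q) = 4*((-3 + sqrt(4 + 2*2))/q) = 4*((-3 + sqrt(4 + 4))/q) = 4*((-3 + sqrt(8))/q) = 4*((-3 + 2*sqrt(2))/q) = 4*(-3 + 2*sqrt(2))/q)
W - j(91) = 150567 - 4*(-3 + 2*sqrt(2))/91 = 150567 - (-12/91 + 8*sqrt(2)/91) = 150567 + (12/91 - 8*sqrt(2)/91) = 13701609/91 - 8*sqrt(2)/91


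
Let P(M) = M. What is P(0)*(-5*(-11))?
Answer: 0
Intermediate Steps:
P(0)*(-5*(-11)) = 0*(-5*(-11)) = 0*55 = 0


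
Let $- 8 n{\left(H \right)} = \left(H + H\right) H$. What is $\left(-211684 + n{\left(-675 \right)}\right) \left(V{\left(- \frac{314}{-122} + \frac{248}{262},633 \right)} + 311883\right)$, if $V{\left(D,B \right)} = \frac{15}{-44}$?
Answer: $- \frac{17872087718157}{176} \approx -1.0155 \cdot 10^{11}$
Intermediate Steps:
$n{\left(H \right)} = - \frac{H^{2}}{4}$ ($n{\left(H \right)} = - \frac{\left(H + H\right) H}{8} = - \frac{2 H H}{8} = - \frac{2 H^{2}}{8} = - \frac{H^{2}}{4}$)
$V{\left(D,B \right)} = - \frac{15}{44}$ ($V{\left(D,B \right)} = 15 \left(- \frac{1}{44}\right) = - \frac{15}{44}$)
$\left(-211684 + n{\left(-675 \right)}\right) \left(V{\left(- \frac{314}{-122} + \frac{248}{262},633 \right)} + 311883\right) = \left(-211684 - \frac{\left(-675\right)^{2}}{4}\right) \left(- \frac{15}{44} + 311883\right) = \left(-211684 - \frac{455625}{4}\right) \frac{13722837}{44} = \left(- \frac{1302361}{4}\right) \frac{13722837}{44} = - \frac{17872087718157}{176}$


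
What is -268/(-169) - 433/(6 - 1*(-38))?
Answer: -61385/7436 ≈ -8.2551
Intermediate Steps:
-268/(-169) - 433/(6 - 1*(-38)) = -268*(-1/169) - 433/(6 + 38) = 268/169 - 433/44 = -61385/7436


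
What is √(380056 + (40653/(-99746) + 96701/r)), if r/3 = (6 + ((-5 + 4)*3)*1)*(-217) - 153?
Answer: √152751120279219383215/20048946 ≈ 616.45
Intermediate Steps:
r = -2412 (r = 3*((6 + ((-5 + 4)*3)*1)*(-217) - 153) = 3*((6 - 1*3*1)*(-217) - 153) = 3*((6 - 3*1)*(-217) - 153) = 3*((6 - 3)*(-217) - 153) = 3*(3*(-217) - 153) = 3*(-651 - 153) = 3*(-804) = -2412)
√(380056 + (40653/(-99746) + 96701/r)) = √(380056 + (40653/(-99746) + 96701/(-2412))) = √(380056 + (40653*(-1/99746) + 96701*(-1/2412))) = √(380056 + (-40653/99746 - 96701/2412)) = √(380056 - 4871796491/120293676) = √(45713461529365/120293676) = √152751120279219383215/20048946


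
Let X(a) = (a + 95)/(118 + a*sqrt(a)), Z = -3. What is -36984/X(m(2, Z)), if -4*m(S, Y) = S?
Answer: -2909408/63 + 6164*I*sqrt(2)/63 ≈ -46181.0 + 138.37*I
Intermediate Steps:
m(S, Y) = -S/4
X(a) = (95 + a)/(118 + a**(3/2))
-36984/X(m(2, Z)) = -36984*(118 + (-1/4*2)**(3/2))/(95 - 1/4*2) = -36984*(118 + (-1/2)**(3/2))/(95 - 1/2) = -(2909408/63 - 6164*I*sqrt(2)/63) = -36984*(236/189 - I*sqrt(2)/378) = -2909408/63 + 6164*I*sqrt(2)/63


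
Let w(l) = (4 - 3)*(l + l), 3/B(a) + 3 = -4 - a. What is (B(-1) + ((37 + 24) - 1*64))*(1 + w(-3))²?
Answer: -175/2 ≈ -87.500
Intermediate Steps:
B(a) = 3/(-7 - a) (B(a) = 3/(-3 + (-4 - a)) = 3/(-7 - a))
w(l) = 2*l (w(l) = 1*(2*l) = 2*l)
(B(-1) + ((37 + 24) - 1*64))*(1 + w(-3))² = (-3/(7 - 1) + ((37 + 24) - 1*64))*(1 + 2*(-3))² = (-3/6 + (61 - 64))*(1 - 6)² = (-3*⅙ - 3)*(-5)² = (-½ - 3)*25 = -7/2*25 = -175/2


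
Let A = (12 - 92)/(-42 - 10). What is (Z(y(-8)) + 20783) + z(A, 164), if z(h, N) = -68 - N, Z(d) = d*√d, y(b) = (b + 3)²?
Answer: 20676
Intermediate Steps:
A = 20/13 (A = -80/(-52) = -80*(-1/52) = 20/13 ≈ 1.5385)
y(b) = (3 + b)²
Z(d) = d^(3/2)
(Z(y(-8)) + 20783) + z(A, 164) = (((3 - 8)²)^(3/2) + 20783) + (-68 - 1*164) = (((-5)²)^(3/2) + 20783) + (-68 - 164) = (25^(3/2) + 20783) - 232 = (125 + 20783) - 232 = 20908 - 232 = 20676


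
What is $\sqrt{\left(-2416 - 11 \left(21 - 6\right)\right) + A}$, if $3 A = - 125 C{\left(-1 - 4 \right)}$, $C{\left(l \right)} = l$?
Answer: $\frac{i \sqrt{21354}}{3} \approx 48.71 i$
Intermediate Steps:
$A = \frac{625}{3}$ ($A = \frac{\left(-125\right) \left(-1 - 4\right)}{3} = \frac{\left(-125\right) \left(-5\right)}{3} = \frac{1}{3} \cdot 625 = \frac{625}{3} \approx 208.33$)
$\sqrt{\left(-2416 - 11 \left(21 - 6\right)\right) + A} = \sqrt{\left(-2416 - 11 \left(21 - 6\right)\right) + \frac{625}{3}} = \sqrt{\left(-2416 - 165\right) + \frac{625}{3}} = \sqrt{-2581 + \frac{625}{3}} = \sqrt{- \frac{7118}{3}} = \frac{i \sqrt{21354}}{3}$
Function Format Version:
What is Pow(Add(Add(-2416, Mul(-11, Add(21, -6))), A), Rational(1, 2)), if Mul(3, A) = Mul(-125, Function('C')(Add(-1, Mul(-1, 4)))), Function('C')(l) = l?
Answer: Mul(Rational(1, 3), I, Pow(21354, Rational(1, 2))) ≈ Mul(48.710, I)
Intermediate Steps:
A = Rational(625, 3) (A = Mul(Rational(1, 3), Mul(-125, Add(-1, Mul(-1, 4)))) = Mul(Rational(1, 3), Mul(-125, Add(-1, -4))) = Mul(Rational(1, 3), Mul(-125, -5)) = Mul(Rational(1, 3), 625) = Rational(625, 3) ≈ 208.33)
Pow(Add(Add(-2416, Mul(-11, Add(21, -6))), A), Rational(1, 2)) = Pow(Add(Add(-2416, Mul(-11, Add(21, -6))), Rational(625, 3)), Rational(1, 2)) = Pow(Add(Add(-2416, Mul(-11, 15)), Rational(625, 3)), Rational(1, 2)) = Pow(Add(Add(-2416, -165), Rational(625, 3)), Rational(1, 2)) = Pow(Add(-2581, Rational(625, 3)), Rational(1, 2)) = Pow(Rational(-7118, 3), Rational(1, 2)) = Mul(Rational(1, 3), I, Pow(21354, Rational(1, 2)))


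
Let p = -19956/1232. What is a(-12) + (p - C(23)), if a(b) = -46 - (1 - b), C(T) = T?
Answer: -30245/308 ≈ -98.198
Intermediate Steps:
p = -4989/308 (p = -19956*1/1232 = -4989/308 ≈ -16.198)
a(b) = -47 + b (a(b) = -46 + (-1 + b) = -47 + b)
a(-12) + (p - C(23)) = (-47 - 12) + (-4989/308 - 1*23) = -59 + (-4989/308 - 23) = -59 - 12073/308 = -30245/308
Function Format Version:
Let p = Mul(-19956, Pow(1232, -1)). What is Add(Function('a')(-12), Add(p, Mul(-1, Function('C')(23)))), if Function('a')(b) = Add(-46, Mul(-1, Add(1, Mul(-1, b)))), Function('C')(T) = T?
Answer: Rational(-30245, 308) ≈ -98.198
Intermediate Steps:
p = Rational(-4989, 308) (p = Mul(-19956, Rational(1, 1232)) = Rational(-4989, 308) ≈ -16.198)
Function('a')(b) = Add(-47, b) (Function('a')(b) = Add(-46, Add(-1, b)) = Add(-47, b))
Add(Function('a')(-12), Add(p, Mul(-1, Function('C')(23)))) = Add(Add(-47, -12), Add(Rational(-4989, 308), Mul(-1, 23))) = Add(-59, Add(Rational(-4989, 308), -23)) = Add(-59, Rational(-12073, 308)) = Rational(-30245, 308)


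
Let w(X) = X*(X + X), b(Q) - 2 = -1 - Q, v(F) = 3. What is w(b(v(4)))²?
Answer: 64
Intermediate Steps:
b(Q) = 1 - Q (b(Q) = 2 + (-1 - Q) = 1 - Q)
w(X) = 2*X² (w(X) = X*(2*X) = 2*X²)
w(b(v(4)))² = (2*(1 - 1*3)²)² = (2*(1 - 3)²)² = (2*(-2)²)² = (2*4)² = 8² = 64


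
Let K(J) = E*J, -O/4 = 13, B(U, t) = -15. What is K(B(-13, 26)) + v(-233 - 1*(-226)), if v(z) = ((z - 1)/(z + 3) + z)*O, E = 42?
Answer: -370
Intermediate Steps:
O = -52 (O = -4*13 = -52)
K(J) = 42*J
v(z) = -52*z - 52*(-1 + z)/(3 + z) (v(z) = ((z - 1)/(z + 3) + z)*(-52) = ((-1 + z)/(3 + z) + z)*(-52) = (z + (-1 + z)/(3 + z))*(-52) = -52*z - 52*(-1 + z)/(3 + z))
K(B(-13, 26)) + v(-233 - 1*(-226)) = 42*(-15) + 52*(1 - (-233 - 1*(-226))² - 4*(-233 - 1*(-226)))/(3 + (-233 - 1*(-226))) = -630 + 52*(1 - (-233 + 226)² - 4*(-233 + 226))/(3 + (-233 + 226)) = -630 + 52*(1 - 1*(-7)² - 4*(-7))/(3 - 7) = -630 + 52*(1 - 1*49 + 28)/(-4) = -630 + 52*(-¼)*(1 - 49 + 28) = -630 + 52*(-¼)*(-20) = -630 + 260 = -370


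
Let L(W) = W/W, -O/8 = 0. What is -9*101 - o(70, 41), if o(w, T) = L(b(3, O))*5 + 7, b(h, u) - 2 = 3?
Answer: -921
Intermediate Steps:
O = 0 (O = -8*0 = 0)
b(h, u) = 5 (b(h, u) = 2 + 3 = 5)
L(W) = 1
o(w, T) = 12 (o(w, T) = 1*5 + 7 = 5 + 7 = 12)
-9*101 - o(70, 41) = -9*101 - 1*12 = -909 - 12 = -921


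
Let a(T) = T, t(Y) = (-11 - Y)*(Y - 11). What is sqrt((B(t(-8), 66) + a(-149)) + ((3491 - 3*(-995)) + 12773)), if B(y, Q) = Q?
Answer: 37*sqrt(14) ≈ 138.44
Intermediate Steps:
t(Y) = (-11 + Y)*(-11 - Y) (t(Y) = (-11 - Y)*(-11 + Y) = (-11 + Y)*(-11 - Y))
sqrt((B(t(-8), 66) + a(-149)) + ((3491 - 3*(-995)) + 12773)) = sqrt((66 - 149) + ((3491 - 3*(-995)) + 12773)) = sqrt(-83 + ((3491 + 2985) + 12773)) = sqrt(-83 + (6476 + 12773)) = sqrt(-83 + 19249) = sqrt(19166) = 37*sqrt(14)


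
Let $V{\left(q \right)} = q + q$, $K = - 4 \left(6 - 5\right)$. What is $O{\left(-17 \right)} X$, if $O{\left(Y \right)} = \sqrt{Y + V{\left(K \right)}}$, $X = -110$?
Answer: $- 550 i \approx - 550.0 i$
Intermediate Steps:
$K = -4$ ($K = \left(-4\right) 1 = -4$)
$V{\left(q \right)} = 2 q$
$O{\left(Y \right)} = \sqrt{-8 + Y}$ ($O{\left(Y \right)} = \sqrt{Y + 2 \left(-4\right)} = \sqrt{Y - 8} = \sqrt{-8 + Y}$)
$O{\left(-17 \right)} X = \sqrt{-8 - 17} \left(-110\right) = \sqrt{-25} \left(-110\right) = 5 i \left(-110\right) = - 550 i$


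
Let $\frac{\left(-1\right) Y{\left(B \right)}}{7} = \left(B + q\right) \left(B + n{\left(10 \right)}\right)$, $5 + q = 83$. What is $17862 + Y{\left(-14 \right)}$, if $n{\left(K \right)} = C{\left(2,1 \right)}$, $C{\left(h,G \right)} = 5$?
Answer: $21894$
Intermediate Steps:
$q = 78$ ($q = -5 + 83 = 78$)
$n{\left(K \right)} = 5$
$Y{\left(B \right)} = - 7 \left(5 + B\right) \left(78 + B\right)$ ($Y{\left(B \right)} = - 7 \left(B + 78\right) \left(B + 5\right) = - 7 \left(78 + B\right) \left(5 + B\right) = - 7 \left(5 + B\right) \left(78 + B\right)$)
$17862 + Y{\left(-14 \right)} = 17862 - \left(-5404 + 1372\right) = 17862 - -4032 = 17862 + 4032 = 21894$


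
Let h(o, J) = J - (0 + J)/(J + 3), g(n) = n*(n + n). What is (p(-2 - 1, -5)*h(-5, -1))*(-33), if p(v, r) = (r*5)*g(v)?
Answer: -7425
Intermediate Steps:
g(n) = 2*n² (g(n) = n*(2*n) = 2*n²)
h(o, J) = J - J/(3 + J)
p(v, r) = 10*r*v² (p(v, r) = (r*5)*(2*v²) = (5*r)*(2*v²) = 10*r*v²)
(p(-2 - 1, -5)*h(-5, -1))*(-33) = ((10*(-5)*(-2 - 1)²)*(-(2 - 1)/(3 - 1)))*(-33) = ((10*(-5)*(-3)²)*(-1*1/2))*(-33) = ((10*(-5)*9)*(-1*½*1))*(-33) = -450*(-½)*(-33) = 225*(-33) = -7425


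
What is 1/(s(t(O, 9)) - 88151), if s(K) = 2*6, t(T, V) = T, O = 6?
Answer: -1/88139 ≈ -1.1346e-5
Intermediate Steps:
s(K) = 12
1/(s(t(O, 9)) - 88151) = 1/(12 - 88151) = 1/(-88139) = -1/88139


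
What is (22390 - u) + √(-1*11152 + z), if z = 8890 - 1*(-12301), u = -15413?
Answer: 37803 + √10039 ≈ 37903.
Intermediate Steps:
z = 21191 (z = 8890 + 12301 = 21191)
(22390 - u) + √(-1*11152 + z) = (22390 - 1*(-15413)) + √(-1*11152 + 21191) = (22390 + 15413) + √(-11152 + 21191) = 37803 + √10039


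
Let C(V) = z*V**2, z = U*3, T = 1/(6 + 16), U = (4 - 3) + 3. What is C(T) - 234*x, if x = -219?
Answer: 6200769/121 ≈ 51246.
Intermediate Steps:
U = 4 (U = 1 + 3 = 4)
T = 1/22 ≈ 0.045455
z = 12 (z = 4*3 = 12)
C(V) = 12*V**2
C(T) - 234*x = 12*(1/22)**2 - 234*(-219) = 12*(1/484) + 51246 = 3/121 + 51246 = 6200769/121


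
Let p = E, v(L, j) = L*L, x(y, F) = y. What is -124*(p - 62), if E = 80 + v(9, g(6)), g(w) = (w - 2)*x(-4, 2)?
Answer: -12276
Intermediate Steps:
g(w) = 8 - 4*w (g(w) = (w - 2)*(-4) = (-2 + w)*(-4) = 8 - 4*w)
v(L, j) = L²
E = 161 (E = 80 + 9² = 80 + 81 = 161)
p = 161
-124*(p - 62) = -124*(161 - 62) = -124*99 = -12276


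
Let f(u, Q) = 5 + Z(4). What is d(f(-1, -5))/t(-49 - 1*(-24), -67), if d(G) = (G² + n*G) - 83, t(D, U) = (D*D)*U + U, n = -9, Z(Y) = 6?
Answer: 61/41942 ≈ 0.0014544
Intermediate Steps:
f(u, Q) = 11 (f(u, Q) = 5 + 6 = 11)
t(D, U) = U + U*D² (t(D, U) = D²*U + U = U*D² + U = U + U*D²)
d(G) = -83 + G² - 9*G (d(G) = (G² - 9*G) - 83 = -83 + G² - 9*G)
d(f(-1, -5))/t(-49 - 1*(-24), -67) = (-83 + 11² - 9*11)/((-67*(1 + (-49 - 1*(-24))²))) = (-83 + 121 - 99)/((-67*(1 + (-49 + 24)²))) = -61*(-1/(67*(1 + (-25)²))) = -61*(-1/(67*(1 + 625))) = -61/((-67*626)) = -61/(-41942) = -61*(-1/41942) = 61/41942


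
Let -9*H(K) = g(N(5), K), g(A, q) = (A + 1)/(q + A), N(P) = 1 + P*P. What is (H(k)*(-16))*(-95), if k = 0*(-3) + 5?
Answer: -4560/31 ≈ -147.10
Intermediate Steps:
N(P) = 1 + P**2
k = 5 (k = 0 + 5 = 5)
g(A, q) = (1 + A)/(A + q)
H(K) = -3/(26 + K) (H(K) = -(1 + (1 + 5**2))/(9*((1 + 5**2) + K)) = -(1 + (1 + 25))/(9*((1 + 25) + K)) = -(1 + 26)/(9*(26 + K)) = -27/(9*(26 + K)) = -3/(26 + K))
(H(k)*(-16))*(-95) = (-3/(26 + 5)*(-16))*(-95) = (-3/31*(-16))*(-95) = (-3*1/31*(-16))*(-95) = -3/31*(-16)*(-95) = (48/31)*(-95) = -4560/31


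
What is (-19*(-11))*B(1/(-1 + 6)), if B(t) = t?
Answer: 209/5 ≈ 41.800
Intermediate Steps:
(-19*(-11))*B(1/(-1 + 6)) = (-19*(-11))/(-1 + 6) = 209/5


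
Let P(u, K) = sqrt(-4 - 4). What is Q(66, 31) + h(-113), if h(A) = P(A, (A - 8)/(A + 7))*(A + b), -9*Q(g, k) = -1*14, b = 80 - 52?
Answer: 14/9 - 170*I*sqrt(2) ≈ 1.5556 - 240.42*I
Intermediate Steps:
b = 28
P(u, K) = 2*I*sqrt(2) (P(u, K) = sqrt(-8) = 2*I*sqrt(2))
Q(g, k) = 14/9 (Q(g, k) = -(-1)*14/9 = -1/9*(-14) = 14/9)
h(A) = 2*I*sqrt(2)*(28 + A) (h(A) = (2*I*sqrt(2))*(A + 28) = (2*I*sqrt(2))*(28 + A) = 2*I*sqrt(2)*(28 + A))
Q(66, 31) + h(-113) = 14/9 + 2*I*sqrt(2)*(28 - 113) = 14/9 + 2*I*sqrt(2)*(-85) = 14/9 - 170*I*sqrt(2)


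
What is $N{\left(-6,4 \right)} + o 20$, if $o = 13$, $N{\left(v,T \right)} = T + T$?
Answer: $268$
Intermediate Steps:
$N{\left(v,T \right)} = 2 T$
$N{\left(-6,4 \right)} + o 20 = 2 \cdot 4 + 13 \cdot 20 = 8 + 260 = 268$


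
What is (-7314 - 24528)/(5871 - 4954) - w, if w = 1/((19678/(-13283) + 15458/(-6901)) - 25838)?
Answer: -75427461916516721/2172195831240582 ≈ -34.724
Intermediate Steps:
w = -91665983/2368806795246 (w = 1/((19678*(-1/13283) + 15458*(-1/6901)) - 25838) = 1/((-19678/13283 - 15458/6901) - 25838) = 1/(-341126492/91665983 - 25838) = 1/(-2368806795246/91665983) = -91665983/2368806795246 ≈ -3.8697e-5)
(-7314 - 24528)/(5871 - 4954) - w = (-7314 - 24528)/(5871 - 4954) - 1*(-91665983/2368806795246) = -31842/917 + 91665983/2368806795246 = -75427461916516721/2172195831240582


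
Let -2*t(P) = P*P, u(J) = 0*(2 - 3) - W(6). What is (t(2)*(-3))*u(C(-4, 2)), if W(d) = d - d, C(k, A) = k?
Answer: 0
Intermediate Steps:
W(d) = 0
u(J) = 0 (u(J) = 0*(2 - 3) - 1*0 = 0*(-1) + 0 = 0 + 0 = 0)
t(P) = -P²/2 (t(P) = -P*P/2 = -P²/2)
(t(2)*(-3))*u(C(-4, 2)) = (-½*2²*(-3))*0 = (-½*4*(-3))*0 = -2*(-3)*0 = 6*0 = 0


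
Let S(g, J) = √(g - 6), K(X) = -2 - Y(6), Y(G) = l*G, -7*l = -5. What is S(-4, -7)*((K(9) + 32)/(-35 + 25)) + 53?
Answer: 53 - 18*I*√10/7 ≈ 53.0 - 8.1316*I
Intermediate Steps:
l = 5/7 (l = -⅐*(-5) = 5/7 ≈ 0.71429)
Y(G) = 5*G/7
K(X) = -44/7 (K(X) = -2 - 5*6/7 = -2 - 1*30/7 = -2 - 30/7 = -44/7)
S(g, J) = √(-6 + g)
S(-4, -7)*((K(9) + 32)/(-35 + 25)) + 53 = √(-6 - 4)*((-44/7 + 32)/(-35 + 25)) + 53 = √(-10)*((180/7)/(-10)) + 53 = (I*√10)*((180/7)*(-⅒)) + 53 = (I*√10)*(-18/7) + 53 = -18*I*√10/7 + 53 = 53 - 18*I*√10/7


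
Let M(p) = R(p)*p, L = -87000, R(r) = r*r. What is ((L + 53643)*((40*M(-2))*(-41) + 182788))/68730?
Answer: -1089150526/11455 ≈ -95081.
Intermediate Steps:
R(r) = r²
M(p) = p³ (M(p) = p²*p = p³)
((L + 53643)*((40*M(-2))*(-41) + 182788))/68730 = ((-87000 + 53643)*((40*(-2)³)*(-41) + 182788))/68730 = -33357*((40*(-8))*(-41) + 182788)*(1/68730) = -33357*(-320*(-41) + 182788)*(1/68730) = -33357*(13120 + 182788)*(1/68730) = -33357*195908*(1/68730) = -6534903156*1/68730 = -1089150526/11455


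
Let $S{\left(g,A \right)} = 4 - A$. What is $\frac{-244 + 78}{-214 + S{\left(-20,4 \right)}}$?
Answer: $\frac{83}{107} \approx 0.7757$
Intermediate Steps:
$\frac{-244 + 78}{-214 + S{\left(-20,4 \right)}} = \frac{-244 + 78}{-214 + \left(4 - 4\right)} = - \frac{166}{-214 + \left(4 - 4\right)} = - \frac{166}{-214 + 0} = - \frac{166}{-214} = \left(-166\right) \left(- \frac{1}{214}\right) = \frac{83}{107}$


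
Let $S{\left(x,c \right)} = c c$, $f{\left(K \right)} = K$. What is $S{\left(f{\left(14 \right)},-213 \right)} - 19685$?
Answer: $25684$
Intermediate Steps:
$S{\left(x,c \right)} = c^{2}$
$S{\left(f{\left(14 \right)},-213 \right)} - 19685 = \left(-213\right)^{2} - 19685 = 45369 - 19685 = 25684$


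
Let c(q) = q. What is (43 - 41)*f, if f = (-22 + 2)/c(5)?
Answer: -8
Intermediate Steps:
f = -4 (f = (-22 + 2)/5 = -20*⅕ = -4)
(43 - 41)*f = (43 - 41)*(-4) = 2*(-4) = -8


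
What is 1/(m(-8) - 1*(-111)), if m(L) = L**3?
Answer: -1/401 ≈ -0.0024938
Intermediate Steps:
1/(m(-8) - 1*(-111)) = 1/((-8)**3 - 1*(-111)) = 1/(-512 + 111) = 1/(-401) = -1/401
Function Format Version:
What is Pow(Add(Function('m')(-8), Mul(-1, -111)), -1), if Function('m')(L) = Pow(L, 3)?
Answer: Rational(-1, 401) ≈ -0.0024938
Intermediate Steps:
Pow(Add(Function('m')(-8), Mul(-1, -111)), -1) = Pow(Add(Pow(-8, 3), Mul(-1, -111)), -1) = Pow(Add(-512, 111), -1) = Pow(-401, -1) = Rational(-1, 401)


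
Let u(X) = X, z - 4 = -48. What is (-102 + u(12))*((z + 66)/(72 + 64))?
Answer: -495/34 ≈ -14.559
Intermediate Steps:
z = -44 (z = 4 - 48 = -44)
(-102 + u(12))*((z + 66)/(72 + 64)) = (-102 + 12)*((-44 + 66)/(72 + 64)) = -1980/136 = -90*11/68 = -495/34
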